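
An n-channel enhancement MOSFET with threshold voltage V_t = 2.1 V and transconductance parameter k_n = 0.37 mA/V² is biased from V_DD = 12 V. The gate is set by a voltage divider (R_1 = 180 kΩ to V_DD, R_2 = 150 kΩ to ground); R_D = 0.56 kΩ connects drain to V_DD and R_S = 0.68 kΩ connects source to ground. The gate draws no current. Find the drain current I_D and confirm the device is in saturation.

I_D ≈ 1.2 mA

V_G = V_DD·R_2/(R_1+R_2) = 12×150/330 = 5.45 V.
Assume saturation: I_D = (k_n/2)(V_GS − V_t)² with V_GS = V_G − I_D·R_S = 5.45 − 0.68·I_D.
Substituting gives 0.0855·I_D² − 1.84·I_D + 2.08 = 0, with roots I_D = 1.2 or 20.4 mA.
The root I_D = 20.4 mA gives V_GS = -8.39 V ≤ V_t, so take I_D = 1.2 mA.
Then V_GS = 4.64 V and V_DS = V_DD − I_D(R_D+R_S) = 12 − 1.2×1.24 = 10.5 V.
Saturation requires V_DS ≥ V_GS − V_t = 2.54 V; 10.5 ≥ 2.54 ✓.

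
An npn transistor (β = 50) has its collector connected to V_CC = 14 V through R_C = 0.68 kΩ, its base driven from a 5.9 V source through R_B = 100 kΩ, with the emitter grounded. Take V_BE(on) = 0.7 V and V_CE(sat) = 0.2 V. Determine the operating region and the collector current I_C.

active; I_C ≈ 2.6 mA

Assume active. Base-emitter loop: I_B = (V_BB − V_BE)/R_B = (5.9 − 0.7)/100 = 0.052 mA.
I_C = β·I_B = 50×0.052 = 2.6 mA.
V_CE = V_CC − I_C·R_C = 14 − 2.6×0.68 = 12.2 V > V_CE(sat), so the active-region assumption holds.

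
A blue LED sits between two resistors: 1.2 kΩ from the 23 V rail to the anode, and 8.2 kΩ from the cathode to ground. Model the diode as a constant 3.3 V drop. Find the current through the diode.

The two resistors are in series with the diode, so KVL gives 23 = I·1.2 + 3.3 + I·8.2.
I = (23 − 3.3) / (1.2 + 8.2) kΩ = 19.7 / 9.4 = 2.1 mA.

I ≈ 2.1 mA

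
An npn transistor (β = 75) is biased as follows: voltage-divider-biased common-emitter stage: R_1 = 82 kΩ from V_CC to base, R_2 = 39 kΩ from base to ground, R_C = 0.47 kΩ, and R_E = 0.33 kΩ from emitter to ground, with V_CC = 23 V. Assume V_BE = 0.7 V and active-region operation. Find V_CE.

V_CE ≈ 15 V

Thevenize the base divider: V_Th = V_CC·R_2/(R_1+R_2) = 23×39/121 = 7.41 V, R_Th = R_1‖R_2 = 26.4 kΩ.
Base-emitter loop: V_Th = I_B·R_Th + V_BE + (β+1)I_B·R_E, so I_B = (7.41 − 0.7) / (26.4 + 76×0.33) = 0.13 mA.
I_C = β·I_B = 75×0.13 = 9.77 mA, and I_E = (β+1)I_B = 9.91 mA.
V_CE = V_CC − I_C·R_C − I_E·R_E = 23 − 9.77×0.47 − 9.91×0.33 = 15.1 V.
V_CE = 15.1 V > 0.2 V confirms active-region operation.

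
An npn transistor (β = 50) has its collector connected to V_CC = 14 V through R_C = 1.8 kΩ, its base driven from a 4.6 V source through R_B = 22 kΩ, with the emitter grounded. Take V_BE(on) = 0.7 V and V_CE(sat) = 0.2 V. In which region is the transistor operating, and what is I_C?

Assume active: I_B = (4.6 − 0.7)/22 = 0.177 mA, giving I_C = β·I_B = 8.86 mA.
But then V_CE = 14 − 8.86×1.8 = -1.95 V < V_CE(sat) = 0.2 V — impossible in the active region.
So the transistor is saturated. With V_CE = 0.2 V, I_C = (V_CC − 0.2)/R_C = 13.8/1.8 = 7.67 mA.
Check: β·I_B = 8.86 mA > I_C = 7.67 mA, confirming saturation.

saturation; I_C ≈ 7.7 mA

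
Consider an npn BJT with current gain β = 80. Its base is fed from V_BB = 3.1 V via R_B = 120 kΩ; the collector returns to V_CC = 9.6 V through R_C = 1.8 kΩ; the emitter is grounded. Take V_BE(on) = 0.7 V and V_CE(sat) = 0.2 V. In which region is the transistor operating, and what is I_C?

Assume active. Base-emitter loop: I_B = (V_BB − V_BE)/R_B = (3.1 − 0.7)/120 = 0.02 mA.
I_C = β·I_B = 80×0.02 = 1.6 mA.
V_CE = V_CC − I_C·R_C = 9.6 − 1.6×1.8 = 6.72 V > V_CE(sat), so the active-region assumption holds.

active; I_C ≈ 1.6 mA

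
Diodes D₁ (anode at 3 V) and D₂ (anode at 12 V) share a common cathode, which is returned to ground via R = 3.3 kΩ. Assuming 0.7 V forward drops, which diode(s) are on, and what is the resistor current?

Only D₂ conducts; I_R ≈ 3.4 mA

Assume both conduct. Then node N would need to be at both 3−0.7 = 2.3 V and 12−0.7 = 11.3 V, which is impossible.
Assume only D₂ conducts: V_N = 12 − 0.7 = 11.3 V, so I_R = 11.3/3.3 = 3.42 mA.
Check D₁: its anode-to-cathode voltage is 3 − 11.3 = -8.3 V < 0.7 V, so it is off. The assumption is consistent.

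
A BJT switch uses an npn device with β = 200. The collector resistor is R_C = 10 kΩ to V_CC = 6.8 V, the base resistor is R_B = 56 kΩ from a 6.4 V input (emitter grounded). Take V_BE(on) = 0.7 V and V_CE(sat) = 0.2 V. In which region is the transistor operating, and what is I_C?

Assume active: I_B = (6.4 − 0.7)/56 = 0.102 mA, giving I_C = β·I_B = 20.4 mA.
But then V_CE = 6.8 − 20.4×10 = -197 V < V_CE(sat) = 0.2 V — impossible in the active region.
So the transistor is saturated. With V_CE = 0.2 V, I_C = (V_CC − 0.2)/R_C = 6.6/10 = 0.66 mA.
Check: β·I_B = 20.4 mA > I_C = 0.66 mA, confirming saturation.

saturation; I_C ≈ 0.66 mA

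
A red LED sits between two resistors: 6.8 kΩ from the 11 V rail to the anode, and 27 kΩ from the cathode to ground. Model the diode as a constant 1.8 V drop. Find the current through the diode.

The two resistors are in series with the diode, so KVL gives 11 = I·6.8 + 1.8 + I·27.
I = (11 − 1.8) / (6.8 + 27) kΩ = 9.2 / 33.8 = 0.272 mA.

I ≈ 0.27 mA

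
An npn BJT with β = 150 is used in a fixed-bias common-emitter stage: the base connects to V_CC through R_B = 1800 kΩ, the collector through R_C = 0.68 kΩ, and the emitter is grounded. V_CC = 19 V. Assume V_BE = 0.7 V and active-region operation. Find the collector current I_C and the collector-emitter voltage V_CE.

Base loop: V_CC = I_B·R_B + V_BE, so I_B = (19 − 0.7)/1800 kΩ = 0.0102 mA.
In the active region I_C = β·I_B = 150 × 0.0102 = 1.53 mA.
Collector loop: V_CE = V_CC − I_C·R_C = 19 − 1.53×0.68 = 18 V.
Since V_CE = 18 V > V_CE(sat) ≈ 0.2 V, the transistor is in the active region as assumed.

I_C ≈ 1.5 mA, V_CE ≈ 18 V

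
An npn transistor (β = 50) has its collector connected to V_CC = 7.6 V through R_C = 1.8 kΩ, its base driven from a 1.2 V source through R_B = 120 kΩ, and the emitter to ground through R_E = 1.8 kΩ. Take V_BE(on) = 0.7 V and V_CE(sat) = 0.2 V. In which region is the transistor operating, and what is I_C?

active; I_C ≈ 0.12 mA

Assume active. Base-emitter loop: I_B = (V_BB − V_BE)/(R_B + (β+1)R_E) = (1.2 − 0.7)/(120 + 51×1.8) = 0.00236 mA.
I_C = β·I_B = 50×0.00236 = 0.118 mA.
V_CE = V_CC − I_C·R_C − I_E·R_E = 7.6 − 0.118×1.8 − 0.12×1.8 = 7.17 V > V_CE(sat), so the active-region assumption holds.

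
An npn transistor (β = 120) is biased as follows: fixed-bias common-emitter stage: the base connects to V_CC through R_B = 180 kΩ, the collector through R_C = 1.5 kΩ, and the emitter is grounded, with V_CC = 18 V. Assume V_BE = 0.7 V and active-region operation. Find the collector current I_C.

Base loop: V_CC = I_B·R_B + V_BE, so I_B = (18 − 0.7)/180 kΩ = 0.0961 mA.
In the active region I_C = β·I_B = 120 × 0.0961 = 11.5 mA.
Collector loop: V_CE = V_CC − I_C·R_C = 18 − 11.5×1.5 = 0.7 V.
Since V_CE = 0.7 V > V_CE(sat) ≈ 0.2 V, the transistor is in the active region as assumed.

I_C ≈ 12 mA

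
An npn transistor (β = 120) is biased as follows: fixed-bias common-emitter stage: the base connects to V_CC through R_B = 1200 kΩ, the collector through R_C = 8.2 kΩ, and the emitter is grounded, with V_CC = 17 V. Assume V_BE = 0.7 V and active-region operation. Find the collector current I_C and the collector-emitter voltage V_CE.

I_C ≈ 1.6 mA, V_CE ≈ 3.6 V

Base loop: V_CC = I_B·R_B + V_BE, so I_B = (17 − 0.7)/1200 kΩ = 0.0136 mA.
In the active region I_C = β·I_B = 120 × 0.0136 = 1.63 mA.
Collector loop: V_CE = V_CC − I_C·R_C = 17 − 1.63×8.2 = 3.63 V.
Since V_CE = 3.63 V > V_CE(sat) ≈ 0.2 V, the transistor is in the active region as assumed.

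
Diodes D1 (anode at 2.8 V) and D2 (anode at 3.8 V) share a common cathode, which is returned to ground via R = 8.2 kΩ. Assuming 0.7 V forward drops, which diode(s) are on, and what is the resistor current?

Only D2 conducts; I_R ≈ 0.38 mA

Assume both conduct. Then node N would need to be at both 2.8−0.7 = 2.1 V and 3.8−0.7 = 3.1 V, which is impossible.
Assume only D2 conducts: V_N = 3.8 − 0.7 = 3.1 V, so I_R = 3.1/8.2 = 0.378 mA.
Check D1: its anode-to-cathode voltage is 2.8 − 3.1 = -0.3 V < 0.7 V, so it is off. The assumption is consistent.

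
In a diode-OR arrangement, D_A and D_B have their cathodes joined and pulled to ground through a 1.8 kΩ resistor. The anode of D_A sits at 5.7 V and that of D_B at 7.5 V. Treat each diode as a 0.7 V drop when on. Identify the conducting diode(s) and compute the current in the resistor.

Assume both conduct. Then node N would need to be at both 5.7−0.7 = 5 V and 7.5−0.7 = 6.8 V, which is impossible.
Assume only D_B conducts: V_N = 7.5 − 0.7 = 6.8 V, so I_R = 6.8/1.8 = 3.78 mA.
Check D_A: its anode-to-cathode voltage is 5.7 − 6.8 = -1.1 V < 0.7 V, so it is off. The assumption is consistent.

Only D_B conducts; I_R ≈ 3.8 mA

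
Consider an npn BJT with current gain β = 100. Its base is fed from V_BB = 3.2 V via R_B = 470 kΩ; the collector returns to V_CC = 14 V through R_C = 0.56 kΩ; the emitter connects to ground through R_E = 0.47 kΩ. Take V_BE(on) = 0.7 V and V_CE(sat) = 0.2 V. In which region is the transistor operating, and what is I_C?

active; I_C ≈ 0.48 mA

Assume active. Base-emitter loop: I_B = (V_BB − V_BE)/(R_B + (β+1)R_E) = (3.2 − 0.7)/(470 + 101×0.47) = 0.00483 mA.
I_C = β·I_B = 100×0.00483 = 0.483 mA.
V_CE = V_CC − I_C·R_C − I_E·R_E = 14 − 0.483×0.56 − 0.488×0.47 = 13.5 V > V_CE(sat), so the active-region assumption holds.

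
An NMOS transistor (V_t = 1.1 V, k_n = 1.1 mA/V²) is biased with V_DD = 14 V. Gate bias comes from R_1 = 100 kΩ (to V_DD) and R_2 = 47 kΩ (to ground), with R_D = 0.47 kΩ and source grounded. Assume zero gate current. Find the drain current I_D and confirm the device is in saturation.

V_G = V_DD·R_2/(R_1+R_2) = 14×47/147 = 4.48 V. With the source grounded, V_GS = V_G = 4.48 V.
Assume saturation: I_D = (k_n/2)(V_GS − V_t)² = (1.1/2)×(4.48 − 1.1)² = 0.55×3.38² = 6.27 mA.
V_DS = V_DD − I_D·R_D = 14 − 6.27×0.47 = 11.1 V.
Saturation requires V_DS ≥ V_GS − V_t = 3.38 V; 11.1 ≥ 3.38 ✓.

I_D ≈ 6.3 mA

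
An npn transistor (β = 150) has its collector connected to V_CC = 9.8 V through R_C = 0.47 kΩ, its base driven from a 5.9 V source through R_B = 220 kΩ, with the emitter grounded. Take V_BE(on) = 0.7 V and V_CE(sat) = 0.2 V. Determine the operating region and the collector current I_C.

active; I_C ≈ 3.5 mA

Assume active. Base-emitter loop: I_B = (V_BB − V_BE)/R_B = (5.9 − 0.7)/220 = 0.0236 mA.
I_C = β·I_B = 150×0.0236 = 3.55 mA.
V_CE = V_CC − I_C·R_C = 9.8 − 3.55×0.47 = 8.13 V > V_CE(sat), so the active-region assumption holds.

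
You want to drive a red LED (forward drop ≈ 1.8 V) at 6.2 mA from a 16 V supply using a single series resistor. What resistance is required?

R ≈ 2.3 kΩ

The resistor drops V_S − V_D = 16 − 1.8 = 14.2 V at 6.2 mA.
R = 14.2 V / 6.2 mA = 2.29 kΩ.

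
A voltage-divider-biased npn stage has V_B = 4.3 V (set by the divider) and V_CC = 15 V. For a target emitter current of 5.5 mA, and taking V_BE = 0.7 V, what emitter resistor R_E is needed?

R_E ≈ 0.65 kΩ

V_E = V_B − V_BE = 4.3 − 0.7 = 3.6 V.
R_E = V_E / I_E = 3.6 / 5.5 = 0.655 kΩ.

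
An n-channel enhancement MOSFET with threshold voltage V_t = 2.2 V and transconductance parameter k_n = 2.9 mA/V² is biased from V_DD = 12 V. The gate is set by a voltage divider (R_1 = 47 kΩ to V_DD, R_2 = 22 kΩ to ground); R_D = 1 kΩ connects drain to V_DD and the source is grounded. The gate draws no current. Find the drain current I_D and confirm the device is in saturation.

I_D ≈ 3.8 mA

V_G = V_DD·R_2/(R_1+R_2) = 12×22/69 = 3.83 V. With the source grounded, V_GS = V_G = 3.83 V.
Assume saturation: I_D = (k_n/2)(V_GS − V_t)² = (2.9/2)×(3.83 − 2.2)² = 1.45×1.63² = 3.83 mA.
V_DS = V_DD − I_D·R_D = 12 − 3.83×1 = 8.17 V.
Saturation requires V_DS ≥ V_GS − V_t = 1.63 V; 8.17 ≥ 1.63 ✓.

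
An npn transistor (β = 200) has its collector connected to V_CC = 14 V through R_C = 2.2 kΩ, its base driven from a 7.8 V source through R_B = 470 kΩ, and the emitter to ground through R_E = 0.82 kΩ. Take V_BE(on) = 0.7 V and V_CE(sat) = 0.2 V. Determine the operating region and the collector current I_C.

Assume active. Base-emitter loop: I_B = (V_BB − V_BE)/(R_B + (β+1)R_E) = (7.8 − 0.7)/(470 + 201×0.82) = 0.0112 mA.
I_C = β·I_B = 200×0.0112 = 2.24 mA.
V_CE = V_CC − I_C·R_C − I_E·R_E = 14 − 2.24×2.2 − 2.25×0.82 = 7.24 V > V_CE(sat), so the active-region assumption holds.

active; I_C ≈ 2.2 mA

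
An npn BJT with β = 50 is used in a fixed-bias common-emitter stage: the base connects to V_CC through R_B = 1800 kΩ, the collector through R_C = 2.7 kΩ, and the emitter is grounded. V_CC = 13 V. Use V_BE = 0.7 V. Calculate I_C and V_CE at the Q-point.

I_C ≈ 0.34 mA, V_CE ≈ 12 V

Base loop: V_CC = I_B·R_B + V_BE, so I_B = (13 − 0.7)/1800 kΩ = 0.00683 mA.
In the active region I_C = β·I_B = 50 × 0.00683 = 0.342 mA.
Collector loop: V_CE = V_CC − I_C·R_C = 13 − 0.342×2.7 = 12.1 V.
Since V_CE = 12.1 V > V_CE(sat) ≈ 0.2 V, the transistor is in the active region as assumed.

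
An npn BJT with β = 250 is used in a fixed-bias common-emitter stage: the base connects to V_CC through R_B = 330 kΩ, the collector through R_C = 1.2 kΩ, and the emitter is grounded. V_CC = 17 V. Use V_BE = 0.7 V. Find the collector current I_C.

Base loop: V_CC = I_B·R_B + V_BE, so I_B = (17 − 0.7)/330 kΩ = 0.0494 mA.
In the active region I_C = β·I_B = 250 × 0.0494 = 12.3 mA.
Collector loop: V_CE = V_CC − I_C·R_C = 17 − 12.3×1.2 = 2.18 V.
Since V_CE = 2.18 V > V_CE(sat) ≈ 0.2 V, the transistor is in the active region as assumed.

I_C ≈ 12 mA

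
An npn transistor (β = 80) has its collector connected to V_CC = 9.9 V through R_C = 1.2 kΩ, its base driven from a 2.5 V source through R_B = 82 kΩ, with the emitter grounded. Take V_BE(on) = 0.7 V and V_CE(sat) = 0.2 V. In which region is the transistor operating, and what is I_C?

Assume active. Base-emitter loop: I_B = (V_BB − V_BE)/R_B = (2.5 − 0.7)/82 = 0.022 mA.
I_C = β·I_B = 80×0.022 = 1.76 mA.
V_CE = V_CC − I_C·R_C = 9.9 − 1.76×1.2 = 7.79 V > V_CE(sat), so the active-region assumption holds.

active; I_C ≈ 1.8 mA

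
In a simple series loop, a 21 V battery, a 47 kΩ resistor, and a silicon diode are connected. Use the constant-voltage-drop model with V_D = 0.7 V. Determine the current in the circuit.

I ≈ 0.43 mA

KVL around the loop: 21 = V_D + I·R = 0.7 + I × 47 kΩ.
So I = (21 − 0.7) / 47 kΩ = 20.3 / 47 = 0.432 mA.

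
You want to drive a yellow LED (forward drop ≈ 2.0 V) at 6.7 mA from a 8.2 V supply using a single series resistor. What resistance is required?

The resistor drops V_S − V_D = 8.2 − 2.0 = 6.2 V at 6.7 mA.
R = 6.2 V / 6.7 mA = 0.925 kΩ.

R ≈ 0.93 kΩ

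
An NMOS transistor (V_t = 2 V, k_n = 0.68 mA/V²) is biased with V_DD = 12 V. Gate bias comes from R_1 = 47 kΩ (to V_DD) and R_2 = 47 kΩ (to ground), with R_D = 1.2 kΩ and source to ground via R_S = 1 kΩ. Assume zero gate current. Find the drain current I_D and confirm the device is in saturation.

I_D ≈ 1.7 mA

V_G = V_DD·R_2/(R_1+R_2) = 12×47/94 = 6 V.
Assume saturation: I_D = (k_n/2)(V_GS − V_t)² with V_GS = V_G − I_D·R_S = 6 − 1·I_D.
Substituting gives 0.34·I_D² − 3.72·I_D + 5.44 = 0, with roots I_D = 1.74 or 9.2 mA.
The root I_D = 9.2 mA gives V_GS = -3.2 V ≤ V_t, so take I_D = 1.74 mA.
Then V_GS = 4.26 V and V_DS = V_DD − I_D(R_D+R_S) = 12 − 1.74×2.2 = 8.17 V.
Saturation requires V_DS ≥ V_GS − V_t = 2.26 V; 8.17 ≥ 2.26 ✓.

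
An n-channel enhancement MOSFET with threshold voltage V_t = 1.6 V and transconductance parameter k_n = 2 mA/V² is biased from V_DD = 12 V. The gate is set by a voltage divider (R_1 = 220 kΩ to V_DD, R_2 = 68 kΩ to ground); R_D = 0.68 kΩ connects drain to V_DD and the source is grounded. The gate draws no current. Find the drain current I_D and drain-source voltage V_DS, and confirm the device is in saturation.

I_D ≈ 1.5 mA, V_DS ≈ 11 V

V_G = V_DD·R_2/(R_1+R_2) = 12×68/288 = 2.83 V. With the source grounded, V_GS = V_G = 2.83 V.
Assume saturation: I_D = (k_n/2)(V_GS − V_t)² = (2/2)×(2.83 − 1.6)² = 1×1.23² = 1.52 mA.
V_DS = V_DD − I_D·R_D = 12 − 1.52×0.68 = 11 V.
Saturation requires V_DS ≥ V_GS − V_t = 1.23 V; 11 ≥ 1.23 ✓.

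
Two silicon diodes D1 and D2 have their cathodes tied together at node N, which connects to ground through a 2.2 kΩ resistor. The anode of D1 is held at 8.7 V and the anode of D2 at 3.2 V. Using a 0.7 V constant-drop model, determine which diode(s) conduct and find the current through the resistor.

Only D1 conducts; I_R ≈ 3.6 mA

Assume both conduct. Then node N would need to be at both 8.7−0.7 = 8 V and 3.2−0.7 = 2.5 V, which is impossible.
Assume only D1 conducts: V_N = 8.7 − 0.7 = 8 V, so I_R = 8/2.2 = 3.64 mA.
Check D2: its anode-to-cathode voltage is 3.2 − 8 = -4.8 V < 0.7 V, so it is off. The assumption is consistent.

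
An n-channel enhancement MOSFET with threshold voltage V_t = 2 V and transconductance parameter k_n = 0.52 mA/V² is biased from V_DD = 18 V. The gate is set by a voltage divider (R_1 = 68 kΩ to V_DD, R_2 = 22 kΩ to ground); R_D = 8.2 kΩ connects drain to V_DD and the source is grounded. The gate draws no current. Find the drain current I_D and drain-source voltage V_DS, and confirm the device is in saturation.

I_D ≈ 1.5 mA, V_DS ≈ 5.7 V

V_G = V_DD·R_2/(R_1+R_2) = 18×22/90 = 4.4 V. With the source grounded, V_GS = V_G = 4.4 V.
Assume saturation: I_D = (k_n/2)(V_GS − V_t)² = (0.52/2)×(4.4 − 2)² = 0.26×2.4² = 1.5 mA.
V_DS = V_DD − I_D·R_D = 18 − 1.5×8.2 = 5.72 V.
Saturation requires V_DS ≥ V_GS − V_t = 2.4 V; 5.72 ≥ 2.4 ✓.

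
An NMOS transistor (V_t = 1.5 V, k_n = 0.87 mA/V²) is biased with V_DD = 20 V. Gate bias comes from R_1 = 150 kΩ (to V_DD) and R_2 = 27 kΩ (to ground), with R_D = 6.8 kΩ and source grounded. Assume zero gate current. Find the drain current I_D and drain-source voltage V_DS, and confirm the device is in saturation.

I_D ≈ 1 mA, V_DS ≈ 13 V

V_G = V_DD·R_2/(R_1+R_2) = 20×27/177 = 3.05 V. With the source grounded, V_GS = V_G = 3.05 V.
Assume saturation: I_D = (k_n/2)(V_GS − V_t)² = (0.87/2)×(3.05 − 1.5)² = 0.435×1.55² = 1.05 mA.
V_DS = V_DD − I_D·R_D = 20 − 1.05×6.8 = 12.9 V.
Saturation requires V_DS ≥ V_GS − V_t = 1.55 V; 12.9 ≥ 1.55 ✓.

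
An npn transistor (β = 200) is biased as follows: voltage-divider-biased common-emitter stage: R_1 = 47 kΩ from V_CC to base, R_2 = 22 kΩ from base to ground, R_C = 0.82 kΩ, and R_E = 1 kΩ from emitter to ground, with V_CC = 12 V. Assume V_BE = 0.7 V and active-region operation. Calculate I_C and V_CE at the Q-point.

I_C ≈ 2.9 mA, V_CE ≈ 6.7 V

Thevenize the base divider: V_Th = V_CC·R_2/(R_1+R_2) = 12×22/69 = 3.83 V, R_Th = R_1‖R_2 = 15 kΩ.
Base-emitter loop: V_Th = I_B·R_Th + V_BE + (β+1)I_B·R_E, so I_B = (3.83 − 0.7) / (15 + 201×1) = 0.0145 mA.
I_C = β·I_B = 200×0.0145 = 2.89 mA, and I_E = (β+1)I_B = 2.91 mA.
V_CE = V_CC − I_C·R_C − I_E·R_E = 12 − 2.89×0.82 − 2.91×1 = 6.72 V.
V_CE = 6.72 V > 0.2 V confirms active-region operation.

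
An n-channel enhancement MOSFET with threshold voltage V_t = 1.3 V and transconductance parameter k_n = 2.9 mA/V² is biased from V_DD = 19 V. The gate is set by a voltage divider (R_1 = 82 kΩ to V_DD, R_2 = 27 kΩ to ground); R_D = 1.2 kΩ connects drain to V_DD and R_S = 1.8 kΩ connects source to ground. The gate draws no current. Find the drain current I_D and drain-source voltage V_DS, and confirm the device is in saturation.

V_G = V_DD·R_2/(R_1+R_2) = 19×27/109 = 4.71 V.
Assume saturation: I_D = (k_n/2)(V_GS − V_t)² with V_GS = V_G − I_D·R_S = 4.71 − 1.8·I_D.
Substituting gives 4.7·I_D² − 18.8·I_D + 16.8 = 0, with roots I_D = 1.36 or 2.64 mA.
The root I_D = 2.64 mA gives V_GS = -0.0499 V ≤ V_t, so take I_D = 1.36 mA.
Then V_GS = 2.27 V and V_DS = V_DD − I_D(R_D+R_S) = 19 − 1.36×3 = 14.9 V.
Saturation requires V_DS ≥ V_GS − V_t = 0.967 V; 14.9 ≥ 0.967 ✓.

I_D ≈ 1.4 mA, V_DS ≈ 15 V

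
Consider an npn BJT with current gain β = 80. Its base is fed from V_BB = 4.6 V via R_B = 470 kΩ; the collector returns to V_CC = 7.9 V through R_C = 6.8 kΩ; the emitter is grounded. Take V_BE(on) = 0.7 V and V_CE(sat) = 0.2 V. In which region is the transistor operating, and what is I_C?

active; I_C ≈ 0.66 mA

Assume active. Base-emitter loop: I_B = (V_BB − V_BE)/R_B = (4.6 − 0.7)/470 = 0.0083 mA.
I_C = β·I_B = 80×0.0083 = 0.664 mA.
V_CE = V_CC − I_C·R_C = 7.9 − 0.664×6.8 = 3.39 V > V_CE(sat), so the active-region assumption holds.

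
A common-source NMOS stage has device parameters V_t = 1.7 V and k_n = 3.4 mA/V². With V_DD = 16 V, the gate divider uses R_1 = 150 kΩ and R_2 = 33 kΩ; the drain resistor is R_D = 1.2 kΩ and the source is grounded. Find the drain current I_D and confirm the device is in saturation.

I_D ≈ 2.4 mA

V_G = V_DD·R_2/(R_1+R_2) = 16×33/183 = 2.89 V. With the source grounded, V_GS = V_G = 2.89 V.
Assume saturation: I_D = (k_n/2)(V_GS − V_t)² = (3.4/2)×(2.89 − 1.7)² = 1.7×1.19² = 2.39 mA.
V_DS = V_DD − I_D·R_D = 16 − 2.39×1.2 = 13.1 V.
Saturation requires V_DS ≥ V_GS − V_t = 1.19 V; 13.1 ≥ 1.19 ✓.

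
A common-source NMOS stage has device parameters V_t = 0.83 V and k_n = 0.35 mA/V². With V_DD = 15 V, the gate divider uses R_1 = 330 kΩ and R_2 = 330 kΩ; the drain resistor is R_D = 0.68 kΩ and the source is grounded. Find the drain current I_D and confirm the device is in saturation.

V_G = V_DD·R_2/(R_1+R_2) = 15×330/660 = 7.5 V. With the source grounded, V_GS = V_G = 7.5 V.
Assume saturation: I_D = (k_n/2)(V_GS − V_t)² = (0.35/2)×(7.5 − 0.83)² = 0.175×6.67² = 7.79 mA.
V_DS = V_DD − I_D·R_D = 15 − 7.79×0.68 = 9.71 V.
Saturation requires V_DS ≥ V_GS − V_t = 6.67 V; 9.71 ≥ 6.67 ✓.

I_D ≈ 7.8 mA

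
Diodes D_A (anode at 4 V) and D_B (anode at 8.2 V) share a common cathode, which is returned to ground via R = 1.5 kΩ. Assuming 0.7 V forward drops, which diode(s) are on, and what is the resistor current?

Only D_B conducts; I_R ≈ 5 mA

Assume both conduct. Then node N would need to be at both 4−0.7 = 3.3 V and 8.2−0.7 = 7.5 V, which is impossible.
Assume only D_B conducts: V_N = 8.2 − 0.7 = 7.5 V, so I_R = 7.5/1.5 = 5 mA.
Check D_A: its anode-to-cathode voltage is 4 − 7.5 = -3.5 V < 0.7 V, so it is off. The assumption is consistent.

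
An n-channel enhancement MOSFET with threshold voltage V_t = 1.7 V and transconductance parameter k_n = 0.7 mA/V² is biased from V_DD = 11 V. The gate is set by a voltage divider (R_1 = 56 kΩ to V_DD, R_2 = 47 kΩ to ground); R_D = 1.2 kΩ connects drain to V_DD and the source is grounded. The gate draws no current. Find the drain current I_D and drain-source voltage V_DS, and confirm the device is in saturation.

I_D ≈ 3.9 mA, V_DS ≈ 6.4 V

V_G = V_DD·R_2/(R_1+R_2) = 11×47/103 = 5.02 V. With the source grounded, V_GS = V_G = 5.02 V.
Assume saturation: I_D = (k_n/2)(V_GS − V_t)² = (0.7/2)×(5.02 − 1.7)² = 0.35×3.32² = 3.86 mA.
V_DS = V_DD − I_D·R_D = 11 − 3.86×1.2 = 6.37 V.
Saturation requires V_DS ≥ V_GS − V_t = 3.32 V; 6.37 ≥ 3.32 ✓.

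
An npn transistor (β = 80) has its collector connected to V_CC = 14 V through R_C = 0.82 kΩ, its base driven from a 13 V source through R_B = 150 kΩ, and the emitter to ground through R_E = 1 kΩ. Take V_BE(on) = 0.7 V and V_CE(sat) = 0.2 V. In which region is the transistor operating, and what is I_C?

active; I_C ≈ 4.3 mA

Assume active. Base-emitter loop: I_B = (V_BB − V_BE)/(R_B + (β+1)R_E) = (13 − 0.7)/(150 + 81×1) = 0.0532 mA.
I_C = β·I_B = 80×0.0532 = 4.26 mA.
V_CE = V_CC − I_C·R_C − I_E·R_E = 14 − 4.26×0.82 − 4.31×1 = 6.19 V > V_CE(sat), so the active-region assumption holds.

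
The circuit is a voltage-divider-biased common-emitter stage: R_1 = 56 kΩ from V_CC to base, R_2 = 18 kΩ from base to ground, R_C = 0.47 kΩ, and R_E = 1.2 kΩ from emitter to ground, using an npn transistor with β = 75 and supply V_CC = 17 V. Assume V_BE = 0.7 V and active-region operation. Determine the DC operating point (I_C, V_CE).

Thevenize the base divider: V_Th = V_CC·R_2/(R_1+R_2) = 17×18/74 = 4.14 V, R_Th = R_1‖R_2 = 13.6 kΩ.
Base-emitter loop: V_Th = I_B·R_Th + V_BE + (β+1)I_B·R_E, so I_B = (4.14 − 0.7) / (13.6 + 76×1.2) = 0.0328 mA.
I_C = β·I_B = 75×0.0328 = 2.46 mA, and I_E = (β+1)I_B = 2.49 mA.
V_CE = V_CC − I_C·R_C − I_E·R_E = 17 − 2.46×0.47 − 2.49×1.2 = 12.9 V.
V_CE = 12.9 V > 0.2 V confirms active-region operation.

I_C ≈ 2.5 mA, V_CE ≈ 13 V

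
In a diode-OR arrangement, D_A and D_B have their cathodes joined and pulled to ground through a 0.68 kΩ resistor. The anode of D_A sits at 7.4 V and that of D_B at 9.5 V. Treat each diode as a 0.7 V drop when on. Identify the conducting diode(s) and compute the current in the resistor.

Assume both conduct. Then node N would need to be at both 7.4−0.7 = 6.7 V and 9.5−0.7 = 8.8 V, which is impossible.
Assume only D_B conducts: V_N = 9.5 − 0.7 = 8.8 V, so I_R = 8.8/0.68 = 12.9 mA.
Check D_A: its anode-to-cathode voltage is 7.4 − 8.8 = -1.4 V < 0.7 V, so it is off. The assumption is consistent.

Only D_B conducts; I_R ≈ 13 mA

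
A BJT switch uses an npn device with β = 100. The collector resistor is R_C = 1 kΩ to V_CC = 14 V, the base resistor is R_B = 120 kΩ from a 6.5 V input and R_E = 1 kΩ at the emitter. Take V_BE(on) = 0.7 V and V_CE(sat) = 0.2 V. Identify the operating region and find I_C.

Assume active. Base-emitter loop: I_B = (V_BB − V_BE)/(R_B + (β+1)R_E) = (6.5 − 0.7)/(120 + 101×1) = 0.0262 mA.
I_C = β·I_B = 100×0.0262 = 2.62 mA.
V_CE = V_CC − I_C·R_C − I_E·R_E = 14 − 2.62×1 − 2.65×1 = 8.72 V > V_CE(sat), so the active-region assumption holds.

active; I_C ≈ 2.6 mA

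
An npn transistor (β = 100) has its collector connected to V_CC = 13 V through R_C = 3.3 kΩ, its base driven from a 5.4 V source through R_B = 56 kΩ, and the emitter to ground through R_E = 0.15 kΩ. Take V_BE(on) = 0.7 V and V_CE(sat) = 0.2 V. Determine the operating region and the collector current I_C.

Assume active: I_B = (5.4 − 0.7)/(56 + 101×0.15) = 0.0661 mA, I_C = β·I_B = 6.61 mA.
Then V_CE = 13 − 6.61×3.3 − 6.67×0.15 = -9.8 V < 0.2 V — the active assumption fails.
Re-solve with V_CE = 0.2 V. KCL at the emitter: V_E/R_E = (V_BB−0.7−V_E)/R_B + (V_CC−0.2−V_E)/R_C, giving V_E = 0.567 V.
I_C = (V_CC − 0.2 − V_E)/R_C = (12.8 − 0.567)/3.3 = 3.71 mA.
Check: I_B = (4.7 − 0.567)/56 = 0.0738 mA, and β·I_B = 7.38 mA > I_C, confirming saturation.

saturation; I_C ≈ 3.7 mA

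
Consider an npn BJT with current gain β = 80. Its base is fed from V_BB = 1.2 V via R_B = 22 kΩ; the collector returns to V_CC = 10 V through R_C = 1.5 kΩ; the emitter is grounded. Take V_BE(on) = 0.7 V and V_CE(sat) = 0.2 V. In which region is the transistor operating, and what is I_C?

active; I_C ≈ 1.8 mA

Assume active. Base-emitter loop: I_B = (V_BB − V_BE)/R_B = (1.2 − 0.7)/22 = 0.0227 mA.
I_C = β·I_B = 80×0.0227 = 1.82 mA.
V_CE = V_CC − I_C·R_C = 10 − 1.82×1.5 = 7.27 V > V_CE(sat), so the active-region assumption holds.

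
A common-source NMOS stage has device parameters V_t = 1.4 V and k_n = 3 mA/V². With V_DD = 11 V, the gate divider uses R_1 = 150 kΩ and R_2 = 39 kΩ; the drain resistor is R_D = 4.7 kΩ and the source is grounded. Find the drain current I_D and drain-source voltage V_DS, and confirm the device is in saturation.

I_D ≈ 1.1 mA, V_DS ≈ 5.7 V

V_G = V_DD·R_2/(R_1+R_2) = 11×39/189 = 2.27 V. With the source grounded, V_GS = V_G = 2.27 V.
Assume saturation: I_D = (k_n/2)(V_GS − V_t)² = (3/2)×(2.27 − 1.4)² = 1.5×0.87² = 1.13 mA.
V_DS = V_DD − I_D·R_D = 11 − 1.13×4.7 = 5.67 V.
Saturation requires V_DS ≥ V_GS − V_t = 0.87 V; 5.67 ≥ 0.87 ✓.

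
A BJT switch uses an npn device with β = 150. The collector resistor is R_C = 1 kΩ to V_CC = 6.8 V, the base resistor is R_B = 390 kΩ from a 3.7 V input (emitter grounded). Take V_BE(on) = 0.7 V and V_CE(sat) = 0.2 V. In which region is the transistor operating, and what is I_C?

active; I_C ≈ 1.2 mA

Assume active. Base-emitter loop: I_B = (V_BB − V_BE)/R_B = (3.7 − 0.7)/390 = 0.00769 mA.
I_C = β·I_B = 150×0.00769 = 1.15 mA.
V_CE = V_CC − I_C·R_C = 6.8 − 1.15×1 = 5.65 V > V_CE(sat), so the active-region assumption holds.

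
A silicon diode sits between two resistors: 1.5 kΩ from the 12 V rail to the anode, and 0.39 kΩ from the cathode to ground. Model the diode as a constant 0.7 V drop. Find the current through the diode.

I ≈ 6 mA

The two resistors are in series with the diode, so KVL gives 12 = I·1.5 + 0.7 + I·0.39.
I = (12 − 0.7) / (1.5 + 0.39) kΩ = 11.3 / 1.89 = 5.98 mA.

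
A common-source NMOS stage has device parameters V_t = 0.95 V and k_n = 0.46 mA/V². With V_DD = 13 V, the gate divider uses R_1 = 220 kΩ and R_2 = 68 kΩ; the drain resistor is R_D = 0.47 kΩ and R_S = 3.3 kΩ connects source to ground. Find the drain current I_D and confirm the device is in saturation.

I_D ≈ 0.3 mA

V_G = V_DD·R_2/(R_1+R_2) = 13×68/288 = 3.07 V.
Assume saturation: I_D = (k_n/2)(V_GS − V_t)² with V_GS = V_G − I_D·R_S = 3.07 − 3.3·I_D.
Substituting gives 2.5·I_D² − 4.22·I_D + 1.03 = 0, with roots I_D = 0.298 or 1.39 mA.
The root I_D = 1.39 mA gives V_GS = -1.5 V ≤ V_t, so take I_D = 0.298 mA.
Then V_GS = 2.09 V and V_DS = V_DD − I_D(R_D+R_S) = 13 − 0.298×3.77 = 11.9 V.
Saturation requires V_DS ≥ V_GS − V_t = 1.14 V; 11.9 ≥ 1.14 ✓.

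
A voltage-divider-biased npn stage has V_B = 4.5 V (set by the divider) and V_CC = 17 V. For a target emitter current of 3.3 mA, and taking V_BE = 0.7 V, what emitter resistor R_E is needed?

V_E = V_B − V_BE = 4.5 − 0.7 = 3.8 V.
R_E = V_E / I_E = 3.8 / 3.3 = 1.15 kΩ.

R_E ≈ 1.2 kΩ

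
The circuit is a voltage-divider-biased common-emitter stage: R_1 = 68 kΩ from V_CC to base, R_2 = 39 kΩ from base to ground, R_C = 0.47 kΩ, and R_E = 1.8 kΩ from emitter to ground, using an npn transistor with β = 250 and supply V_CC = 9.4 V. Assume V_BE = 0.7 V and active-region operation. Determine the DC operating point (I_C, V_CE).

I_C ≈ 1.4 mA, V_CE ≈ 6.1 V

Thevenize the base divider: V_Th = V_CC·R_2/(R_1+R_2) = 9.4×39/107 = 3.43 V, R_Th = R_1‖R_2 = 24.8 kΩ.
Base-emitter loop: V_Th = I_B·R_Th + V_BE + (β+1)I_B·R_E, so I_B = (3.43 − 0.7) / (24.8 + 251×1.8) = 0.00572 mA.
I_C = β·I_B = 250×0.00572 = 1.43 mA, and I_E = (β+1)I_B = 1.44 mA.
V_CE = V_CC − I_C·R_C − I_E·R_E = 9.4 − 1.43×0.47 − 1.44×1.8 = 6.14 V.
V_CE = 6.14 V > 0.2 V confirms active-region operation.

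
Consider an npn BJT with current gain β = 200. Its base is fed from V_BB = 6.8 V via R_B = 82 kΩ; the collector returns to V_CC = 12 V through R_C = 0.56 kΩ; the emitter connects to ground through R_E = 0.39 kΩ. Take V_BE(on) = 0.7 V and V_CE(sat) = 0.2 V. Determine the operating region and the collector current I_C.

active; I_C ≈ 7.6 mA

Assume active. Base-emitter loop: I_B = (V_BB − V_BE)/(R_B + (β+1)R_E) = (6.8 − 0.7)/(82 + 201×0.39) = 0.038 mA.
I_C = β·I_B = 200×0.038 = 7.61 mA.
V_CE = V_CC − I_C·R_C − I_E·R_E = 12 − 7.61×0.56 − 7.64×0.39 = 4.76 V > V_CE(sat), so the active-region assumption holds.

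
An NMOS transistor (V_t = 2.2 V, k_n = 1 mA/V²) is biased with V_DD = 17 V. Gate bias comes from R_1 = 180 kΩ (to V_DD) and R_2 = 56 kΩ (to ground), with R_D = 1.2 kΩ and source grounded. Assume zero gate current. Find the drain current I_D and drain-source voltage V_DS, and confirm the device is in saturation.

I_D ≈ 1.7 mA, V_DS ≈ 15 V

V_G = V_DD·R_2/(R_1+R_2) = 17×56/236 = 4.03 V. With the source grounded, V_GS = V_G = 4.03 V.
Assume saturation: I_D = (k_n/2)(V_GS − V_t)² = (1/2)×(4.03 − 2.2)² = 0.5×1.83² = 1.68 mA.
V_DS = V_DD − I_D·R_D = 17 − 1.68×1.2 = 15 V.
Saturation requires V_DS ≥ V_GS − V_t = 1.83 V; 15 ≥ 1.83 ✓.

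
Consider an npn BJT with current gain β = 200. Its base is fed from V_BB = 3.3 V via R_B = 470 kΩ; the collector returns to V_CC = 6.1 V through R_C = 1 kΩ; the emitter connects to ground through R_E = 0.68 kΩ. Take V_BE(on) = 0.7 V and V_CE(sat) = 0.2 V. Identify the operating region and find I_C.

Assume active. Base-emitter loop: I_B = (V_BB − V_BE)/(R_B + (β+1)R_E) = (3.3 − 0.7)/(470 + 201×0.68) = 0.00429 mA.
I_C = β·I_B = 200×0.00429 = 0.857 mA.
V_CE = V_CC − I_C·R_C − I_E·R_E = 6.1 − 0.857×1 − 0.861×0.68 = 4.66 V > V_CE(sat), so the active-region assumption holds.

active; I_C ≈ 0.86 mA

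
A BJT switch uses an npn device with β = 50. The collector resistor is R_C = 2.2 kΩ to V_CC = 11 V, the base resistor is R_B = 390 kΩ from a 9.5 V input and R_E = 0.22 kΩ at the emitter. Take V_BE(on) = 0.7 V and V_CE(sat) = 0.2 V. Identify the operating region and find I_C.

Assume active. Base-emitter loop: I_B = (V_BB − V_BE)/(R_B + (β+1)R_E) = (9.5 − 0.7)/(390 + 51×0.22) = 0.0219 mA.
I_C = β·I_B = 50×0.0219 = 1.1 mA.
V_CE = V_CC − I_C·R_C − I_E·R_E = 11 − 1.1×2.2 − 1.12×0.22 = 8.34 V > V_CE(sat), so the active-region assumption holds.

active; I_C ≈ 1.1 mA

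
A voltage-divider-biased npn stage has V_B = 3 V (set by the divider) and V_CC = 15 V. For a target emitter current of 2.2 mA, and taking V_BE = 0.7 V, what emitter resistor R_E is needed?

V_E = V_B − V_BE = 3 − 0.7 = 2.3 V.
R_E = V_E / I_E = 2.3 / 2.2 = 1.05 kΩ.

R_E ≈ 1 kΩ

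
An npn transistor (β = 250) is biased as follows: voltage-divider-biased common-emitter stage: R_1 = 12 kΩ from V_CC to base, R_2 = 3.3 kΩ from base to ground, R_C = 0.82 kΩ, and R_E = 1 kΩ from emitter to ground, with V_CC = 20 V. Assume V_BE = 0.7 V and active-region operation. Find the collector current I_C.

Thevenize the base divider: V_Th = V_CC·R_2/(R_1+R_2) = 20×3.3/15.3 = 4.31 V, R_Th = R_1‖R_2 = 2.59 kΩ.
Base-emitter loop: V_Th = I_B·R_Th + V_BE + (β+1)I_B·R_E, so I_B = (4.31 − 0.7) / (2.59 + 251×1) = 0.0143 mA.
I_C = β·I_B = 250×0.0143 = 3.56 mA, and I_E = (β+1)I_B = 3.58 mA.
V_CE = V_CC − I_C·R_C − I_E·R_E = 20 − 3.56×0.82 − 3.58×1 = 13.5 V.
V_CE = 13.5 V > 0.2 V confirms active-region operation.

I_C ≈ 3.6 mA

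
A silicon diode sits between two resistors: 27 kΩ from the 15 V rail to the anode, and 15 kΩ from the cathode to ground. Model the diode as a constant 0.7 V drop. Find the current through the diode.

The two resistors are in series with the diode, so KVL gives 15 = I·27 + 0.7 + I·15.
I = (15 − 0.7) / (27 + 15) kΩ = 14.3 / 42 = 0.34 mA.

I ≈ 0.34 mA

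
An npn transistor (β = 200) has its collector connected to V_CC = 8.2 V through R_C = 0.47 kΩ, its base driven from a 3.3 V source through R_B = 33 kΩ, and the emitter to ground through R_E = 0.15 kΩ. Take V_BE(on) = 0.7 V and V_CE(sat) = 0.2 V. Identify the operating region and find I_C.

active; I_C ≈ 8.2 mA

Assume active. Base-emitter loop: I_B = (V_BB − V_BE)/(R_B + (β+1)R_E) = (3.3 − 0.7)/(33 + 201×0.15) = 0.0412 mA.
I_C = β·I_B = 200×0.0412 = 8.23 mA.
V_CE = V_CC − I_C·R_C − I_E·R_E = 8.2 − 8.23×0.47 − 8.28×0.15 = 3.09 V > V_CE(sat), so the active-region assumption holds.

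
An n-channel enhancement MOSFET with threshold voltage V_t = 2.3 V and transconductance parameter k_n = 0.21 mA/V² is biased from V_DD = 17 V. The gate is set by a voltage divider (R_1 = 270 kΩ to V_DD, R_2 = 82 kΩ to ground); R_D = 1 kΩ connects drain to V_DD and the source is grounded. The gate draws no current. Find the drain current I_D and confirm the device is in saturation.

I_D ≈ 0.29 mA

V_G = V_DD·R_2/(R_1+R_2) = 17×82/352 = 3.96 V. With the source grounded, V_GS = V_G = 3.96 V.
Assume saturation: I_D = (k_n/2)(V_GS − V_t)² = (0.21/2)×(3.96 − 2.3)² = 0.105×1.66² = 0.289 mA.
V_DS = V_DD − I_D·R_D = 17 − 0.289×1 = 16.7 V.
Saturation requires V_DS ≥ V_GS − V_t = 1.66 V; 16.7 ≥ 1.66 ✓.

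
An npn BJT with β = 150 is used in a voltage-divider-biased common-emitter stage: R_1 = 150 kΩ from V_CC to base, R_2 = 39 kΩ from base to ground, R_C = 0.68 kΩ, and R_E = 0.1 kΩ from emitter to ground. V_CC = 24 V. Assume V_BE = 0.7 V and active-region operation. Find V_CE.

V_CE ≈ 13 V

Thevenize the base divider: V_Th = V_CC·R_2/(R_1+R_2) = 24×39/189 = 4.95 V, R_Th = R_1‖R_2 = 31 kΩ.
Base-emitter loop: V_Th = I_B·R_Th + V_BE + (β+1)I_B·R_E, so I_B = (4.95 − 0.7) / (31 + 151×0.1) = 0.0923 mA.
I_C = β·I_B = 150×0.0923 = 13.9 mA, and I_E = (β+1)I_B = 13.9 mA.
V_CE = V_CC − I_C·R_C − I_E·R_E = 24 − 13.9×0.68 − 13.9×0.1 = 13.2 V.
V_CE = 13.2 V > 0.2 V confirms active-region operation.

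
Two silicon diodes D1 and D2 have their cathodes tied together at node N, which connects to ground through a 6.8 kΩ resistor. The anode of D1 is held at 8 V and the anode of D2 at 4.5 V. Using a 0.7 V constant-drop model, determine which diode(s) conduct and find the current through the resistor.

Assume both conduct. Then node N would need to be at both 8−0.7 = 7.3 V and 4.5−0.7 = 3.8 V, which is impossible.
Assume only D1 conducts: V_N = 8 − 0.7 = 7.3 V, so I_R = 7.3/6.8 = 1.07 mA.
Check D2: its anode-to-cathode voltage is 4.5 − 7.3 = -2.8 V < 0.7 V, so it is off. The assumption is consistent.

Only D1 conducts; I_R ≈ 1.1 mA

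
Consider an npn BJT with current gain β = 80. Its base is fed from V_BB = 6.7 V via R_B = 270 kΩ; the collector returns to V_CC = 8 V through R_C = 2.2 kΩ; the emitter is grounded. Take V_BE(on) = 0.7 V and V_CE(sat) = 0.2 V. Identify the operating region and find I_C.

active; I_C ≈ 1.8 mA

Assume active. Base-emitter loop: I_B = (V_BB − V_BE)/R_B = (6.7 − 0.7)/270 = 0.0222 mA.
I_C = β·I_B = 80×0.0222 = 1.78 mA.
V_CE = V_CC − I_C·R_C = 8 − 1.78×2.2 = 4.09 V > V_CE(sat), so the active-region assumption holds.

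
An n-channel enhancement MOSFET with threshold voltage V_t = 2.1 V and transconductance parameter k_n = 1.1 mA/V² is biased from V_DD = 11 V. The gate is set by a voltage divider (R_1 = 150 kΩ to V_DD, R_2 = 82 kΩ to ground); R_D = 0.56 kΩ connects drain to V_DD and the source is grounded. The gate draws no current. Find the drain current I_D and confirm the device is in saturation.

I_D ≈ 1.8 mA

V_G = V_DD·R_2/(R_1+R_2) = 11×82/232 = 3.89 V. With the source grounded, V_GS = V_G = 3.89 V.
Assume saturation: I_D = (k_n/2)(V_GS − V_t)² = (1.1/2)×(3.89 − 2.1)² = 0.55×1.79² = 1.76 mA.
V_DS = V_DD − I_D·R_D = 11 − 1.76×0.56 = 10 V.
Saturation requires V_DS ≥ V_GS − V_t = 1.79 V; 10 ≥ 1.79 ✓.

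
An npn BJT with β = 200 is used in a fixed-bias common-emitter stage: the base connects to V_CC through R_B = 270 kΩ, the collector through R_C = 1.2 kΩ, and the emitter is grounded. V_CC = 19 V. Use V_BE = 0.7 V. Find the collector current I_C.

Base loop: V_CC = I_B·R_B + V_BE, so I_B = (19 − 0.7)/270 kΩ = 0.0678 mA.
In the active region I_C = β·I_B = 200 × 0.0678 = 13.6 mA.
Collector loop: V_CE = V_CC − I_C·R_C = 19 − 13.6×1.2 = 2.73 V.
Since V_CE = 2.73 V > V_CE(sat) ≈ 0.2 V, the transistor is in the active region as assumed.

I_C ≈ 14 mA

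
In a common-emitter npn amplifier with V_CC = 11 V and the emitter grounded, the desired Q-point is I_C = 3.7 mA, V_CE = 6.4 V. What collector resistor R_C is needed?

Collector loop: V_CC = I_C·R_C + V_CE.
R_C = (V_CC − V_CE)/I_C = (11 − 6.4)/3.7 = 1.24 kΩ.

R_C ≈ 1.2 kΩ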